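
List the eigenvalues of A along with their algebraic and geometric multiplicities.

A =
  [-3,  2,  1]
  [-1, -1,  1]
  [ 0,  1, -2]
λ = -2: alg = 3, geom = 1

Step 1 — factor the characteristic polynomial to read off the algebraic multiplicities:
  χ_A(x) = (x + 2)^3

Step 2 — compute geometric multiplicities via the rank-nullity identity g(λ) = n − rank(A − λI):
  rank(A − (-2)·I) = 2, so dim ker(A − (-2)·I) = n − 2 = 1

Summary:
  λ = -2: algebraic multiplicity = 3, geometric multiplicity = 1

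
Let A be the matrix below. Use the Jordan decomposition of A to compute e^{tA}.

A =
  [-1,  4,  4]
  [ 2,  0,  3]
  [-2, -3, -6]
e^{tA} =
  [exp(-t), 2*exp(-t) - 2*exp(-3*t), 2*exp(-t) - 2*exp(-3*t)]
  [exp(-t) - exp(-3*t), -t*exp(-3*t) + 2*exp(-t) - exp(-3*t), -t*exp(-3*t) + 2*exp(-t) - 2*exp(-3*t)]
  [-exp(-t) + exp(-3*t), t*exp(-3*t) - 2*exp(-t) + 2*exp(-3*t), t*exp(-3*t) - 2*exp(-t) + 3*exp(-3*t)]

Strategy: write A = P · J · P⁻¹ where J is a Jordan canonical form, so e^{tA} = P · e^{tJ} · P⁻¹, and e^{tJ} can be computed block-by-block.

A has Jordan form
J =
  [-3,  1,  0]
  [ 0, -3,  0]
  [ 0,  0, -1]
(up to reordering of blocks).

Per-block formulas:
  For a 1×1 block at λ = -1: exp(t · [-1]) = [e^(-1t)].
  For a 2×2 Jordan block J_2(-3): exp(t · J_2(-3)) = e^(-3t)·(I + t·N), where N is the 2×2 nilpotent shift.

After assembling e^{tJ} and conjugating by P, we get:

e^{tA} =
  [exp(-t), 2*exp(-t) - 2*exp(-3*t), 2*exp(-t) - 2*exp(-3*t)]
  [exp(-t) - exp(-3*t), -t*exp(-3*t) + 2*exp(-t) - exp(-3*t), -t*exp(-3*t) + 2*exp(-t) - 2*exp(-3*t)]
  [-exp(-t) + exp(-3*t), t*exp(-3*t) - 2*exp(-t) + 2*exp(-3*t), t*exp(-3*t) - 2*exp(-t) + 3*exp(-3*t)]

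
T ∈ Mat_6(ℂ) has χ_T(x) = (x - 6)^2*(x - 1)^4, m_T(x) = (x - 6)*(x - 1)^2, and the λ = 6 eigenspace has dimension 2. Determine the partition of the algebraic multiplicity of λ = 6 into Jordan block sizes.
Block sizes for λ = 6: [1, 1]

Step 1 — from the characteristic polynomial, algebraic multiplicity of λ = 6 is 2. From dim ker(T − (6)·I) = 2, there are exactly 2 Jordan blocks for λ = 6.
Step 2 — from the minimal polynomial, the factor (x − 6) tells us the largest block for λ = 6 has size 1.
Step 3 — with total size 2, 2 blocks, and largest block 1, the block sizes (in nonincreasing order) are [1, 1].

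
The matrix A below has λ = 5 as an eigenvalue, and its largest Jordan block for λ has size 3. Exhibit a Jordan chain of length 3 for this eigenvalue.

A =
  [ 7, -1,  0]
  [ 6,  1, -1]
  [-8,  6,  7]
A Jordan chain for λ = 5 of length 3:
v_1 = (-2, -4, 4)ᵀ
v_2 = (2, 6, -8)ᵀ
v_3 = (1, 0, 0)ᵀ

Let N = A − (5)·I. We want v_3 with N^3 v_3 = 0 but N^2 v_3 ≠ 0; then v_{j-1} := N · v_j for j = 3, …, 2.

Pick v_3 = (1, 0, 0)ᵀ.
Then v_2 = N · v_3 = (2, 6, -8)ᵀ.
Then v_1 = N · v_2 = (-2, -4, 4)ᵀ.

Sanity check: (A − (5)·I) v_1 = (0, 0, 0)ᵀ = 0. ✓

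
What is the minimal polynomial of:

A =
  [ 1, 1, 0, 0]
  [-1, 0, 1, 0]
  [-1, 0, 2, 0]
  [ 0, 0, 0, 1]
x^3 - 3*x^2 + 3*x - 1

The characteristic polynomial is χ_A(x) = (x - 1)^4, so the eigenvalues are known. The minimal polynomial is
  m_A(x) = Π_λ (x − λ)^{k_λ}
where k_λ is the size of the *largest* Jordan block for λ (equivalently, the smallest k with (A − λI)^k v = 0 for every generalised eigenvector v of λ).

  λ = 1: largest Jordan block has size 3, contributing (x − 1)^3

So m_A(x) = (x - 1)^3 = x^3 - 3*x^2 + 3*x - 1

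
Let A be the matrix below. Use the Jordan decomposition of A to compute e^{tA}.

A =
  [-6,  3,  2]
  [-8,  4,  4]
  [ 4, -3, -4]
e^{tA} =
  [-4*t*exp(-2*t) + exp(-2*t), 3*t*exp(-2*t), 2*t*exp(-2*t)]
  [-8*t*exp(-2*t), 6*t*exp(-2*t) + exp(-2*t), 4*t*exp(-2*t)]
  [4*t*exp(-2*t), -3*t*exp(-2*t), -2*t*exp(-2*t) + exp(-2*t)]

Strategy: write A = P · J · P⁻¹ where J is a Jordan canonical form, so e^{tA} = P · e^{tJ} · P⁻¹, and e^{tJ} can be computed block-by-block.

A has Jordan form
J =
  [-2,  1,  0]
  [ 0, -2,  0]
  [ 0,  0, -2]
(up to reordering of blocks).

Per-block formulas:
  For a 2×2 Jordan block J_2(-2): exp(t · J_2(-2)) = e^(-2t)·(I + t·N), where N is the 2×2 nilpotent shift.
  For a 1×1 block at λ = -2: exp(t · [-2]) = [e^(-2t)].

After assembling e^{tJ} and conjugating by P, we get:

e^{tA} =
  [-4*t*exp(-2*t) + exp(-2*t), 3*t*exp(-2*t), 2*t*exp(-2*t)]
  [-8*t*exp(-2*t), 6*t*exp(-2*t) + exp(-2*t), 4*t*exp(-2*t)]
  [4*t*exp(-2*t), -3*t*exp(-2*t), -2*t*exp(-2*t) + exp(-2*t)]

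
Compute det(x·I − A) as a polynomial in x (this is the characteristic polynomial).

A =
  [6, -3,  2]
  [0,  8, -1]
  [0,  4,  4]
x^3 - 18*x^2 + 108*x - 216

Expanding det(x·I − A) (e.g. by cofactor expansion or by noting that A is similar to its Jordan form J, which has the same characteristic polynomial as A) gives
  χ_A(x) = x^3 - 18*x^2 + 108*x - 216
which factors as (x - 6)^3. The eigenvalues (with algebraic multiplicities) are λ = 6 with multiplicity 3.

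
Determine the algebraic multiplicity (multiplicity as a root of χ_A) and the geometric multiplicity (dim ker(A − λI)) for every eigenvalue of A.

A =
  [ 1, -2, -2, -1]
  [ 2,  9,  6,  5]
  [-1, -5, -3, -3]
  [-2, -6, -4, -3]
λ = 1: alg = 4, geom = 2

Step 1 — factor the characteristic polynomial to read off the algebraic multiplicities:
  χ_A(x) = (x - 1)^4

Step 2 — compute geometric multiplicities via the rank-nullity identity g(λ) = n − rank(A − λI):
  rank(A − (1)·I) = 2, so dim ker(A − (1)·I) = n − 2 = 2

Summary:
  λ = 1: algebraic multiplicity = 4, geometric multiplicity = 2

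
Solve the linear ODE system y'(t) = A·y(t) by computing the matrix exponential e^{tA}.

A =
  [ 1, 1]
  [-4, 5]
e^{tA} =
  [-2*t*exp(3*t) + exp(3*t), t*exp(3*t)]
  [-4*t*exp(3*t), 2*t*exp(3*t) + exp(3*t)]

Strategy: write A = P · J · P⁻¹ where J is a Jordan canonical form, so e^{tA} = P · e^{tJ} · P⁻¹, and e^{tJ} can be computed block-by-block.

A has Jordan form
J =
  [3, 1]
  [0, 3]
(up to reordering of blocks).

Per-block formulas:
  For a 2×2 Jordan block J_2(3): exp(t · J_2(3)) = e^(3t)·(I + t·N), where N is the 2×2 nilpotent shift.

After assembling e^{tJ} and conjugating by P, we get:

e^{tA} =
  [-2*t*exp(3*t) + exp(3*t), t*exp(3*t)]
  [-4*t*exp(3*t), 2*t*exp(3*t) + exp(3*t)]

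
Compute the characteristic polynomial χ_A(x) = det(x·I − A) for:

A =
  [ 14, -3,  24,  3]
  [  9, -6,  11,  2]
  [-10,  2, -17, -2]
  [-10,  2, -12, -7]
x^4 + 16*x^3 + 90*x^2 + 200*x + 125

Expanding det(x·I − A) (e.g. by cofactor expansion or by noting that A is similar to its Jordan form J, which has the same characteristic polynomial as A) gives
  χ_A(x) = x^4 + 16*x^3 + 90*x^2 + 200*x + 125
which factors as (x + 1)*(x + 5)^3. The eigenvalues (with algebraic multiplicities) are λ = -5 with multiplicity 3, λ = -1 with multiplicity 1.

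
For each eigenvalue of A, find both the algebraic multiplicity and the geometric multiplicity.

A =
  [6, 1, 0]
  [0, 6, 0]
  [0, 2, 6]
λ = 6: alg = 3, geom = 2

Step 1 — factor the characteristic polynomial to read off the algebraic multiplicities:
  χ_A(x) = (x - 6)^3

Step 2 — compute geometric multiplicities via the rank-nullity identity g(λ) = n − rank(A − λI):
  rank(A − (6)·I) = 1, so dim ker(A − (6)·I) = n − 1 = 2

Summary:
  λ = 6: algebraic multiplicity = 3, geometric multiplicity = 2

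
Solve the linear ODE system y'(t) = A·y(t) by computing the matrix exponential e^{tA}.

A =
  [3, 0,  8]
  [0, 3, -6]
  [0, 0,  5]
e^{tA} =
  [exp(3*t), 0, 4*exp(5*t) - 4*exp(3*t)]
  [0, exp(3*t), -3*exp(5*t) + 3*exp(3*t)]
  [0, 0, exp(5*t)]

Strategy: write A = P · J · P⁻¹ where J is a Jordan canonical form, so e^{tA} = P · e^{tJ} · P⁻¹, and e^{tJ} can be computed block-by-block.

A has Jordan form
J =
  [3, 0, 0]
  [0, 3, 0]
  [0, 0, 5]
(up to reordering of blocks).

Per-block formulas:
  For a 1×1 block at λ = 5: exp(t · [5]) = [e^(5t)].
  For a 1×1 block at λ = 3: exp(t · [3]) = [e^(3t)].

After assembling e^{tJ} and conjugating by P, we get:

e^{tA} =
  [exp(3*t), 0, 4*exp(5*t) - 4*exp(3*t)]
  [0, exp(3*t), -3*exp(5*t) + 3*exp(3*t)]
  [0, 0, exp(5*t)]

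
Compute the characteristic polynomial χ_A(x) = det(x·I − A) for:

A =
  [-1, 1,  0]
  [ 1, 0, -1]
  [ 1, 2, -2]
x^3 + 3*x^2 + 3*x + 1

Expanding det(x·I − A) (e.g. by cofactor expansion or by noting that A is similar to its Jordan form J, which has the same characteristic polynomial as A) gives
  χ_A(x) = x^3 + 3*x^2 + 3*x + 1
which factors as (x + 1)^3. The eigenvalues (with algebraic multiplicities) are λ = -1 with multiplicity 3.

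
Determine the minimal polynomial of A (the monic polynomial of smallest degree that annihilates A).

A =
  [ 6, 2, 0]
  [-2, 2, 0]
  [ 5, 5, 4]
x^2 - 8*x + 16

The characteristic polynomial is χ_A(x) = (x - 4)^3, so the eigenvalues are known. The minimal polynomial is
  m_A(x) = Π_λ (x − λ)^{k_λ}
where k_λ is the size of the *largest* Jordan block for λ (equivalently, the smallest k with (A − λI)^k v = 0 for every generalised eigenvector v of λ).

  λ = 4: largest Jordan block has size 2, contributing (x − 4)^2

So m_A(x) = (x - 4)^2 = x^2 - 8*x + 16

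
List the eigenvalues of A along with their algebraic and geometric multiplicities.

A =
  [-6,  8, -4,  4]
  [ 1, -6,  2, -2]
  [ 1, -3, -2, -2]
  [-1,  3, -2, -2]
λ = -4: alg = 4, geom = 2

Step 1 — factor the characteristic polynomial to read off the algebraic multiplicities:
  χ_A(x) = (x + 4)^4

Step 2 — compute geometric multiplicities via the rank-nullity identity g(λ) = n − rank(A − λI):
  rank(A − (-4)·I) = 2, so dim ker(A − (-4)·I) = n − 2 = 2

Summary:
  λ = -4: algebraic multiplicity = 4, geometric multiplicity = 2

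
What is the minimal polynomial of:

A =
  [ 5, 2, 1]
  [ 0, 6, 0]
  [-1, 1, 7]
x^3 - 18*x^2 + 108*x - 216

The characteristic polynomial is χ_A(x) = (x - 6)^3, so the eigenvalues are known. The minimal polynomial is
  m_A(x) = Π_λ (x − λ)^{k_λ}
where k_λ is the size of the *largest* Jordan block for λ (equivalently, the smallest k with (A − λI)^k v = 0 for every generalised eigenvector v of λ).

  λ = 6: largest Jordan block has size 3, contributing (x − 6)^3

So m_A(x) = (x - 6)^3 = x^3 - 18*x^2 + 108*x - 216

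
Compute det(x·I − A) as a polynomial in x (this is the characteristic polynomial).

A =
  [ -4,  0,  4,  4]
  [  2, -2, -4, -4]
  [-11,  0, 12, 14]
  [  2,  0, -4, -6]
x^4 - 8*x^2 + 16

Expanding det(x·I − A) (e.g. by cofactor expansion or by noting that A is similar to its Jordan form J, which has the same characteristic polynomial as A) gives
  χ_A(x) = x^4 - 8*x^2 + 16
which factors as (x - 2)^2*(x + 2)^2. The eigenvalues (with algebraic multiplicities) are λ = -2 with multiplicity 2, λ = 2 with multiplicity 2.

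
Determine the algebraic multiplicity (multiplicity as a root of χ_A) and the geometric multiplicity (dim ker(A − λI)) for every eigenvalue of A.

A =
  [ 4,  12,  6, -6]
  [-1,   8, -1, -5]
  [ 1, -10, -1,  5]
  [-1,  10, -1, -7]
λ = -2: alg = 2, geom = 2; λ = 4: alg = 2, geom = 1

Step 1 — factor the characteristic polynomial to read off the algebraic multiplicities:
  χ_A(x) = (x - 4)^2*(x + 2)^2

Step 2 — compute geometric multiplicities via the rank-nullity identity g(λ) = n − rank(A − λI):
  rank(A − (-2)·I) = 2, so dim ker(A − (-2)·I) = n − 2 = 2
  rank(A − (4)·I) = 3, so dim ker(A − (4)·I) = n − 3 = 1

Summary:
  λ = -2: algebraic multiplicity = 2, geometric multiplicity = 2
  λ = 4: algebraic multiplicity = 2, geometric multiplicity = 1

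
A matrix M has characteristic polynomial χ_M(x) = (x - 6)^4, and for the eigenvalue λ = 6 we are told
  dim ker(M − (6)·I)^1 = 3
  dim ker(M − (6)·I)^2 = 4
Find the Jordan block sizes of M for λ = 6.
Block sizes for λ = 6: [2, 1, 1]

From the dimensions of kernels of powers, the number of Jordan blocks of size at least j is d_j − d_{j−1} where d_j = dim ker(N^j) (with d_0 = 0). Computing the differences gives [3, 1].
The number of blocks of size exactly k is (#blocks of size ≥ k) − (#blocks of size ≥ k + 1), so the partition is: 2 block(s) of size 1, 1 block(s) of size 2.
In nonincreasing order the block sizes are [2, 1, 1].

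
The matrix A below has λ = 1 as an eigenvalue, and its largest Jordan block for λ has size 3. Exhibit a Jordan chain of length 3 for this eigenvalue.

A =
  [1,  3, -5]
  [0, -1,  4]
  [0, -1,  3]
A Jordan chain for λ = 1 of length 3:
v_1 = (-1, 0, 0)ᵀ
v_2 = (3, -2, -1)ᵀ
v_3 = (0, 1, 0)ᵀ

Let N = A − (1)·I. We want v_3 with N^3 v_3 = 0 but N^2 v_3 ≠ 0; then v_{j-1} := N · v_j for j = 3, …, 2.

Pick v_3 = (0, 1, 0)ᵀ.
Then v_2 = N · v_3 = (3, -2, -1)ᵀ.
Then v_1 = N · v_2 = (-1, 0, 0)ᵀ.

Sanity check: (A − (1)·I) v_1 = (0, 0, 0)ᵀ = 0. ✓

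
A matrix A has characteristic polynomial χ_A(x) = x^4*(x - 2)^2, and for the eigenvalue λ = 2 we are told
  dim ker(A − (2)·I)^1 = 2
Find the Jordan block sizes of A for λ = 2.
Block sizes for λ = 2: [1, 1]

From the dimensions of kernels of powers, the number of Jordan blocks of size at least j is d_j − d_{j−1} where d_j = dim ker(N^j) (with d_0 = 0). Computing the differences gives [2].
The number of blocks of size exactly k is (#blocks of size ≥ k) − (#blocks of size ≥ k + 1), so the partition is: 2 block(s) of size 1.
In nonincreasing order the block sizes are [1, 1].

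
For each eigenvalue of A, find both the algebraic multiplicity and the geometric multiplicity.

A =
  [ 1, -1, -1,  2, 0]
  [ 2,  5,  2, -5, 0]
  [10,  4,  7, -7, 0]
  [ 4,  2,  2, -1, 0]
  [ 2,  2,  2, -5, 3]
λ = 3: alg = 5, geom = 3

Step 1 — factor the characteristic polynomial to read off the algebraic multiplicities:
  χ_A(x) = (x - 3)^5

Step 2 — compute geometric multiplicities via the rank-nullity identity g(λ) = n − rank(A − λI):
  rank(A − (3)·I) = 2, so dim ker(A − (3)·I) = n − 2 = 3

Summary:
  λ = 3: algebraic multiplicity = 5, geometric multiplicity = 3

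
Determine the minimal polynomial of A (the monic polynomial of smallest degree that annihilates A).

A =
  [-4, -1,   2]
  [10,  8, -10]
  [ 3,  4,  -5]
x^3 + x^2 - 8*x - 12

The characteristic polynomial is χ_A(x) = (x - 3)*(x + 2)^2, so the eigenvalues are known. The minimal polynomial is
  m_A(x) = Π_λ (x − λ)^{k_λ}
where k_λ is the size of the *largest* Jordan block for λ (equivalently, the smallest k with (A − λI)^k v = 0 for every generalised eigenvector v of λ).

  λ = -2: largest Jordan block has size 2, contributing (x + 2)^2
  λ = 3: largest Jordan block has size 1, contributing (x − 3)

So m_A(x) = (x - 3)*(x + 2)^2 = x^3 + x^2 - 8*x - 12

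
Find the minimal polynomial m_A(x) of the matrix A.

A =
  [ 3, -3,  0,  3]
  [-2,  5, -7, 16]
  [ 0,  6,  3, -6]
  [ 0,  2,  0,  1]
x^3 - 9*x^2 + 27*x - 27

The characteristic polynomial is χ_A(x) = (x - 3)^4, so the eigenvalues are known. The minimal polynomial is
  m_A(x) = Π_λ (x − λ)^{k_λ}
where k_λ is the size of the *largest* Jordan block for λ (equivalently, the smallest k with (A − λI)^k v = 0 for every generalised eigenvector v of λ).

  λ = 3: largest Jordan block has size 3, contributing (x − 3)^3

So m_A(x) = (x - 3)^3 = x^3 - 9*x^2 + 27*x - 27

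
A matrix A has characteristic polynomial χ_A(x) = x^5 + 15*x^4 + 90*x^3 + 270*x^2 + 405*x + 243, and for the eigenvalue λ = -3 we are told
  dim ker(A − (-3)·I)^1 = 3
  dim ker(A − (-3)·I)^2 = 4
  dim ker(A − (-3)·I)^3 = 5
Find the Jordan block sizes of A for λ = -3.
Block sizes for λ = -3: [3, 1, 1]

From the dimensions of kernels of powers, the number of Jordan blocks of size at least j is d_j − d_{j−1} where d_j = dim ker(N^j) (with d_0 = 0). Computing the differences gives [3, 1, 1].
The number of blocks of size exactly k is (#blocks of size ≥ k) − (#blocks of size ≥ k + 1), so the partition is: 2 block(s) of size 1, 1 block(s) of size 3.
In nonincreasing order the block sizes are [3, 1, 1].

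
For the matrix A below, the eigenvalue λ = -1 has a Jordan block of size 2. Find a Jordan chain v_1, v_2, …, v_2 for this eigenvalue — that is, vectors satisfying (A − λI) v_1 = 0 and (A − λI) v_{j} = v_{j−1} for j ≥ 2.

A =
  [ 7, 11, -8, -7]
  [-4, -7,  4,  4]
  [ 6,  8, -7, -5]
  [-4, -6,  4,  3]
A Jordan chain for λ = -1 of length 2:
v_1 = (8, -4, 6, -4)ᵀ
v_2 = (1, 0, 0, 0)ᵀ

Let N = A − (-1)·I. We want v_2 with N^2 v_2 = 0 but N^1 v_2 ≠ 0; then v_{j-1} := N · v_j for j = 2, …, 2.

Pick v_2 = (1, 0, 0, 0)ᵀ.
Then v_1 = N · v_2 = (8, -4, 6, -4)ᵀ.

Sanity check: (A − (-1)·I) v_1 = (0, 0, 0, 0)ᵀ = 0. ✓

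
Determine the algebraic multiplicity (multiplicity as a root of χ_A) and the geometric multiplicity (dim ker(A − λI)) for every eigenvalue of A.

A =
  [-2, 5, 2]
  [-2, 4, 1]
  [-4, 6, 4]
λ = 2: alg = 3, geom = 1

Step 1 — factor the characteristic polynomial to read off the algebraic multiplicities:
  χ_A(x) = (x - 2)^3

Step 2 — compute geometric multiplicities via the rank-nullity identity g(λ) = n − rank(A − λI):
  rank(A − (2)·I) = 2, so dim ker(A − (2)·I) = n − 2 = 1

Summary:
  λ = 2: algebraic multiplicity = 3, geometric multiplicity = 1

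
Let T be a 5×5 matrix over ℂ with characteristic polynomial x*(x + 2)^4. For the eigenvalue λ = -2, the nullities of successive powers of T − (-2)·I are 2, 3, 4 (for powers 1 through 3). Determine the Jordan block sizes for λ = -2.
Block sizes for λ = -2: [3, 1]

From the dimensions of kernels of powers, the number of Jordan blocks of size at least j is d_j − d_{j−1} where d_j = dim ker(N^j) (with d_0 = 0). Computing the differences gives [2, 1, 1].
The number of blocks of size exactly k is (#blocks of size ≥ k) − (#blocks of size ≥ k + 1), so the partition is: 1 block(s) of size 1, 1 block(s) of size 3.
In nonincreasing order the block sizes are [3, 1].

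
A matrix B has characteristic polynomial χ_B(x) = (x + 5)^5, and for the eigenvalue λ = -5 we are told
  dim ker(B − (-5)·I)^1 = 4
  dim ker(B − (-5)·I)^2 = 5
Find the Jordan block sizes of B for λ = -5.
Block sizes for λ = -5: [2, 1, 1, 1]

From the dimensions of kernels of powers, the number of Jordan blocks of size at least j is d_j − d_{j−1} where d_j = dim ker(N^j) (with d_0 = 0). Computing the differences gives [4, 1].
The number of blocks of size exactly k is (#blocks of size ≥ k) − (#blocks of size ≥ k + 1), so the partition is: 3 block(s) of size 1, 1 block(s) of size 2.
In nonincreasing order the block sizes are [2, 1, 1, 1].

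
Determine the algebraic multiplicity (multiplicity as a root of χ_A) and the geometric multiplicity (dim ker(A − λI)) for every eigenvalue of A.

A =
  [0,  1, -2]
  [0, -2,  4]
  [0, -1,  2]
λ = 0: alg = 3, geom = 2

Step 1 — factor the characteristic polynomial to read off the algebraic multiplicities:
  χ_A(x) = x^3

Step 2 — compute geometric multiplicities via the rank-nullity identity g(λ) = n − rank(A − λI):
  rank(A − (0)·I) = 1, so dim ker(A − (0)·I) = n − 1 = 2

Summary:
  λ = 0: algebraic multiplicity = 3, geometric multiplicity = 2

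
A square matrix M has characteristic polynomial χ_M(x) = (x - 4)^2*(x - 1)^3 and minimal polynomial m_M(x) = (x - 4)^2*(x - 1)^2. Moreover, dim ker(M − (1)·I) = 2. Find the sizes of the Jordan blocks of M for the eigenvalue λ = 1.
Block sizes for λ = 1: [2, 1]

Step 1 — from the characteristic polynomial, algebraic multiplicity of λ = 1 is 3. From dim ker(M − (1)·I) = 2, there are exactly 2 Jordan blocks for λ = 1.
Step 2 — from the minimal polynomial, the factor (x − 1)^2 tells us the largest block for λ = 1 has size 2.
Step 3 — with total size 3, 2 blocks, and largest block 2, the block sizes (in nonincreasing order) are [2, 1].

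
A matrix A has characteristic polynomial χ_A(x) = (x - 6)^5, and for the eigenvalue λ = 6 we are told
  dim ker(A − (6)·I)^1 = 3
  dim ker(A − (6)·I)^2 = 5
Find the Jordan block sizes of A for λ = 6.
Block sizes for λ = 6: [2, 2, 1]

From the dimensions of kernels of powers, the number of Jordan blocks of size at least j is d_j − d_{j−1} where d_j = dim ker(N^j) (with d_0 = 0). Computing the differences gives [3, 2].
The number of blocks of size exactly k is (#blocks of size ≥ k) − (#blocks of size ≥ k + 1), so the partition is: 1 block(s) of size 1, 2 block(s) of size 2.
In nonincreasing order the block sizes are [2, 2, 1].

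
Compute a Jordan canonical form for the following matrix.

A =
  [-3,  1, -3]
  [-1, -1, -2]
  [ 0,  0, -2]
J_3(-2)

The characteristic polynomial is
  det(x·I − A) = x^3 + 6*x^2 + 12*x + 8 = (x + 2)^3

Eigenvalues and multiplicities (the geometric multiplicity of λ is n − rank(A − λI), which equals the number of Jordan blocks for λ):
  λ = -2: algebraic multiplicity = 3, geometric multiplicity = 1

Determining the block sizes for each eigenvalue:
  λ = -2: one block (gm = 1), so the single block has size am = 3 → block sizes [3]

Assembling the blocks gives a Jordan form
J =
  [-2,  1,  0]
  [ 0, -2,  1]
  [ 0,  0, -2]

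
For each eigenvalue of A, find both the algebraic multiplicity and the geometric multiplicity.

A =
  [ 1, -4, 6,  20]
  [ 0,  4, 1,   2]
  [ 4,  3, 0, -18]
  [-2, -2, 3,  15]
λ = 5: alg = 4, geom = 2

Step 1 — factor the characteristic polynomial to read off the algebraic multiplicities:
  χ_A(x) = (x - 5)^4

Step 2 — compute geometric multiplicities via the rank-nullity identity g(λ) = n − rank(A − λI):
  rank(A − (5)·I) = 2, so dim ker(A − (5)·I) = n − 2 = 2

Summary:
  λ = 5: algebraic multiplicity = 4, geometric multiplicity = 2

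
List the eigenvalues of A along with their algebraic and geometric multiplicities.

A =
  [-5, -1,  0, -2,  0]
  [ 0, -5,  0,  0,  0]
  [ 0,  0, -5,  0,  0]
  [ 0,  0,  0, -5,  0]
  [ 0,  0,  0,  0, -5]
λ = -5: alg = 5, geom = 4

Step 1 — factor the characteristic polynomial to read off the algebraic multiplicities:
  χ_A(x) = (x + 5)^5

Step 2 — compute geometric multiplicities via the rank-nullity identity g(λ) = n − rank(A − λI):
  rank(A − (-5)·I) = 1, so dim ker(A − (-5)·I) = n − 1 = 4

Summary:
  λ = -5: algebraic multiplicity = 5, geometric multiplicity = 4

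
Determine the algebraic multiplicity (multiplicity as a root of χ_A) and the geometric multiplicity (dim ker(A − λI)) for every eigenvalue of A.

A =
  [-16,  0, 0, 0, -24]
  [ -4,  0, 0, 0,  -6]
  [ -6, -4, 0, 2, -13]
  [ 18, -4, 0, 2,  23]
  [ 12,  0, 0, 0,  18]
λ = 0: alg = 3, geom = 3; λ = 2: alg = 2, geom = 1

Step 1 — factor the characteristic polynomial to read off the algebraic multiplicities:
  χ_A(x) = x^3*(x - 2)^2

Step 2 — compute geometric multiplicities via the rank-nullity identity g(λ) = n − rank(A − λI):
  rank(A − (0)·I) = 2, so dim ker(A − (0)·I) = n − 2 = 3
  rank(A − (2)·I) = 4, so dim ker(A − (2)·I) = n − 4 = 1

Summary:
  λ = 0: algebraic multiplicity = 3, geometric multiplicity = 3
  λ = 2: algebraic multiplicity = 2, geometric multiplicity = 1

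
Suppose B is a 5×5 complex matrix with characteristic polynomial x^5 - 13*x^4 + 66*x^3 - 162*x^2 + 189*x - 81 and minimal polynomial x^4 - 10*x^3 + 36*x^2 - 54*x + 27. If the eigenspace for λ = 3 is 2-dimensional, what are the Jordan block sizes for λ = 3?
Block sizes for λ = 3: [3, 1]

Step 1 — from the characteristic polynomial, algebraic multiplicity of λ = 3 is 4. From dim ker(B − (3)·I) = 2, there are exactly 2 Jordan blocks for λ = 3.
Step 2 — from the minimal polynomial, the factor (x − 3)^3 tells us the largest block for λ = 3 has size 3.
Step 3 — with total size 4, 2 blocks, and largest block 3, the block sizes (in nonincreasing order) are [3, 1].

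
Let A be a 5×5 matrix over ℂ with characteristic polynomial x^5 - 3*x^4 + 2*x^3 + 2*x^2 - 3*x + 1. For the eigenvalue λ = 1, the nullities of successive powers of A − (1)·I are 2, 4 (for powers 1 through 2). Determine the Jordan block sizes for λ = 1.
Block sizes for λ = 1: [2, 2]

From the dimensions of kernels of powers, the number of Jordan blocks of size at least j is d_j − d_{j−1} where d_j = dim ker(N^j) (with d_0 = 0). Computing the differences gives [2, 2].
The number of blocks of size exactly k is (#blocks of size ≥ k) − (#blocks of size ≥ k + 1), so the partition is: 2 block(s) of size 2.
In nonincreasing order the block sizes are [2, 2].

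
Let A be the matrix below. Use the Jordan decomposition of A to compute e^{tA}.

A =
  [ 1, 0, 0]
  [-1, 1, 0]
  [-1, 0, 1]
e^{tA} =
  [exp(t), 0, 0]
  [-t*exp(t), exp(t), 0]
  [-t*exp(t), 0, exp(t)]

Strategy: write A = P · J · P⁻¹ where J is a Jordan canonical form, so e^{tA} = P · e^{tJ} · P⁻¹, and e^{tJ} can be computed block-by-block.

A has Jordan form
J =
  [1, 1, 0]
  [0, 1, 0]
  [0, 0, 1]
(up to reordering of blocks).

Per-block formulas:
  For a 1×1 block at λ = 1: exp(t · [1]) = [e^(1t)].
  For a 2×2 Jordan block J_2(1): exp(t · J_2(1)) = e^(1t)·(I + t·N), where N is the 2×2 nilpotent shift.

After assembling e^{tJ} and conjugating by P, we get:

e^{tA} =
  [exp(t), 0, 0]
  [-t*exp(t), exp(t), 0]
  [-t*exp(t), 0, exp(t)]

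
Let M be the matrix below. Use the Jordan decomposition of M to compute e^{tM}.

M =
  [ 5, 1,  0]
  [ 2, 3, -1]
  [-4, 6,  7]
e^{tM} =
  [t^2*exp(5*t) + exp(5*t), -t^2*exp(5*t) + t*exp(5*t), -t^2*exp(5*t)/2]
  [2*t*exp(5*t), -2*t*exp(5*t) + exp(5*t), -t*exp(5*t)]
  [2*t^2*exp(5*t) - 4*t*exp(5*t), -2*t^2*exp(5*t) + 6*t*exp(5*t), -t^2*exp(5*t) + 2*t*exp(5*t) + exp(5*t)]

Strategy: write M = P · J · P⁻¹ where J is a Jordan canonical form, so e^{tM} = P · e^{tJ} · P⁻¹, and e^{tJ} can be computed block-by-block.

M has Jordan form
J =
  [5, 1, 0]
  [0, 5, 1]
  [0, 0, 5]
(up to reordering of blocks).

Per-block formulas:
  For a 3×3 Jordan block J_3(5): exp(t · J_3(5)) = e^(5t)·(I + t·N + (t^2/2)·N^2), where N is the 3×3 nilpotent shift.

After assembling e^{tJ} and conjugating by P, we get:

e^{tM} =
  [t^2*exp(5*t) + exp(5*t), -t^2*exp(5*t) + t*exp(5*t), -t^2*exp(5*t)/2]
  [2*t*exp(5*t), -2*t*exp(5*t) + exp(5*t), -t*exp(5*t)]
  [2*t^2*exp(5*t) - 4*t*exp(5*t), -2*t^2*exp(5*t) + 6*t*exp(5*t), -t^2*exp(5*t) + 2*t*exp(5*t) + exp(5*t)]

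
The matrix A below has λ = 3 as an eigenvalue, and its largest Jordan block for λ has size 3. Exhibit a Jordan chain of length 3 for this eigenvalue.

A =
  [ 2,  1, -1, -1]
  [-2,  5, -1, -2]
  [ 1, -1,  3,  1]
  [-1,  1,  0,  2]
A Jordan chain for λ = 3 of length 3:
v_1 = (-1, -1, 0, 0)ᵀ
v_2 = (-1, -2, 1, -1)ᵀ
v_3 = (1, 0, 0, 0)ᵀ

Let N = A − (3)·I. We want v_3 with N^3 v_3 = 0 but N^2 v_3 ≠ 0; then v_{j-1} := N · v_j for j = 3, …, 2.

Pick v_3 = (1, 0, 0, 0)ᵀ.
Then v_2 = N · v_3 = (-1, -2, 1, -1)ᵀ.
Then v_1 = N · v_2 = (-1, -1, 0, 0)ᵀ.

Sanity check: (A − (3)·I) v_1 = (0, 0, 0, 0)ᵀ = 0. ✓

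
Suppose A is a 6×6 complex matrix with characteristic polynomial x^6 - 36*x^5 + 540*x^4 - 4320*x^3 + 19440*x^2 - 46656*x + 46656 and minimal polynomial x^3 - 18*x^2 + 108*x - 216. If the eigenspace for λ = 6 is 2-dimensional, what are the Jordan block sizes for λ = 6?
Block sizes for λ = 6: [3, 3]

Step 1 — from the characteristic polynomial, algebraic multiplicity of λ = 6 is 6. From dim ker(A − (6)·I) = 2, there are exactly 2 Jordan blocks for λ = 6.
Step 2 — from the minimal polynomial, the factor (x − 6)^3 tells us the largest block for λ = 6 has size 3.
Step 3 — with total size 6, 2 blocks, and largest block 3, the block sizes (in nonincreasing order) are [3, 3].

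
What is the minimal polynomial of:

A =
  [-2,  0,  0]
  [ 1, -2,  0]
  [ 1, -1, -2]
x^3 + 6*x^2 + 12*x + 8

The characteristic polynomial is χ_A(x) = (x + 2)^3, so the eigenvalues are known. The minimal polynomial is
  m_A(x) = Π_λ (x − λ)^{k_λ}
where k_λ is the size of the *largest* Jordan block for λ (equivalently, the smallest k with (A − λI)^k v = 0 for every generalised eigenvector v of λ).

  λ = -2: largest Jordan block has size 3, contributing (x + 2)^3

So m_A(x) = (x + 2)^3 = x^3 + 6*x^2 + 12*x + 8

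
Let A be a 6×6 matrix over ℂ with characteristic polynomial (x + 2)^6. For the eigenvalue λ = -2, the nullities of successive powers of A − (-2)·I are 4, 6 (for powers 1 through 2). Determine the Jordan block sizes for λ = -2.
Block sizes for λ = -2: [2, 2, 1, 1]

From the dimensions of kernels of powers, the number of Jordan blocks of size at least j is d_j − d_{j−1} where d_j = dim ker(N^j) (with d_0 = 0). Computing the differences gives [4, 2].
The number of blocks of size exactly k is (#blocks of size ≥ k) − (#blocks of size ≥ k + 1), so the partition is: 2 block(s) of size 1, 2 block(s) of size 2.
In nonincreasing order the block sizes are [2, 2, 1, 1].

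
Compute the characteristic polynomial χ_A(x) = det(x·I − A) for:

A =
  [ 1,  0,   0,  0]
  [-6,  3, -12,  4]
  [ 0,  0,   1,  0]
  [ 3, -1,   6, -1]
x^4 - 4*x^3 + 6*x^2 - 4*x + 1

Expanding det(x·I − A) (e.g. by cofactor expansion or by noting that A is similar to its Jordan form J, which has the same characteristic polynomial as A) gives
  χ_A(x) = x^4 - 4*x^3 + 6*x^2 - 4*x + 1
which factors as (x - 1)^4. The eigenvalues (with algebraic multiplicities) are λ = 1 with multiplicity 4.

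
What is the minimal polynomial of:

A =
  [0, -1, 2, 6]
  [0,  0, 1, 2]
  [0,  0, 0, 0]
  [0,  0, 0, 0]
x^3

The characteristic polynomial is χ_A(x) = x^4, so the eigenvalues are known. The minimal polynomial is
  m_A(x) = Π_λ (x − λ)^{k_λ}
where k_λ is the size of the *largest* Jordan block for λ (equivalently, the smallest k with (A − λI)^k v = 0 for every generalised eigenvector v of λ).

  λ = 0: largest Jordan block has size 3, contributing (x − 0)^3

So m_A(x) = x^3 = x^3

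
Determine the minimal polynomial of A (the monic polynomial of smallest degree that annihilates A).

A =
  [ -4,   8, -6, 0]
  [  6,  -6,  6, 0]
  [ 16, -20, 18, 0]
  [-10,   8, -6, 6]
x^3 - 8*x^2 + 12*x

The characteristic polynomial is χ_A(x) = x*(x - 6)^2*(x - 2), so the eigenvalues are known. The minimal polynomial is
  m_A(x) = Π_λ (x − λ)^{k_λ}
where k_λ is the size of the *largest* Jordan block for λ (equivalently, the smallest k with (A − λI)^k v = 0 for every generalised eigenvector v of λ).

  λ = 0: largest Jordan block has size 1, contributing (x − 0)
  λ = 2: largest Jordan block has size 1, contributing (x − 2)
  λ = 6: largest Jordan block has size 1, contributing (x − 6)

So m_A(x) = x*(x - 6)*(x - 2) = x^3 - 8*x^2 + 12*x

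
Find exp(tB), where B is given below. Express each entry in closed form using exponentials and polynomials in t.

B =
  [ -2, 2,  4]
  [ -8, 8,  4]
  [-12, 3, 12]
e^{tB} =
  [-8*t*exp(6*t) + exp(6*t), 2*t*exp(6*t), 4*t*exp(6*t)]
  [-8*t*exp(6*t), 2*t*exp(6*t) + exp(6*t), 4*t*exp(6*t)]
  [-12*t*exp(6*t), 3*t*exp(6*t), 6*t*exp(6*t) + exp(6*t)]

Strategy: write B = P · J · P⁻¹ where J is a Jordan canonical form, so e^{tB} = P · e^{tJ} · P⁻¹, and e^{tJ} can be computed block-by-block.

B has Jordan form
J =
  [6, 1, 0]
  [0, 6, 0]
  [0, 0, 6]
(up to reordering of blocks).

Per-block formulas:
  For a 2×2 Jordan block J_2(6): exp(t · J_2(6)) = e^(6t)·(I + t·N), where N is the 2×2 nilpotent shift.
  For a 1×1 block at λ = 6: exp(t · [6]) = [e^(6t)].

After assembling e^{tJ} and conjugating by P, we get:

e^{tB} =
  [-8*t*exp(6*t) + exp(6*t), 2*t*exp(6*t), 4*t*exp(6*t)]
  [-8*t*exp(6*t), 2*t*exp(6*t) + exp(6*t), 4*t*exp(6*t)]
  [-12*t*exp(6*t), 3*t*exp(6*t), 6*t*exp(6*t) + exp(6*t)]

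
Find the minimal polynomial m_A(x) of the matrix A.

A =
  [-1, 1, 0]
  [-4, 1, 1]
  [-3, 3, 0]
x^3

The characteristic polynomial is χ_A(x) = x^3, so the eigenvalues are known. The minimal polynomial is
  m_A(x) = Π_λ (x − λ)^{k_λ}
where k_λ is the size of the *largest* Jordan block for λ (equivalently, the smallest k with (A − λI)^k v = 0 for every generalised eigenvector v of λ).

  λ = 0: largest Jordan block has size 3, contributing (x − 0)^3

So m_A(x) = x^3 = x^3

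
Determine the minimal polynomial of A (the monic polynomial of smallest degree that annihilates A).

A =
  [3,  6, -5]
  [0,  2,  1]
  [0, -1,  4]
x^3 - 9*x^2 + 27*x - 27

The characteristic polynomial is χ_A(x) = (x - 3)^3, so the eigenvalues are known. The minimal polynomial is
  m_A(x) = Π_λ (x − λ)^{k_λ}
where k_λ is the size of the *largest* Jordan block for λ (equivalently, the smallest k with (A − λI)^k v = 0 for every generalised eigenvector v of λ).

  λ = 3: largest Jordan block has size 3, contributing (x − 3)^3

So m_A(x) = (x - 3)^3 = x^3 - 9*x^2 + 27*x - 27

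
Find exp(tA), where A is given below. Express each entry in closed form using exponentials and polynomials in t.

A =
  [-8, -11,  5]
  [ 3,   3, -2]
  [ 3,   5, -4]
e^{tA} =
  [-exp(-2*t) + 2*exp(-5*t), t*exp(-2*t) - 4*exp(-2*t) + 4*exp(-5*t), -t*exp(-2*t) + 2*exp(-2*t) - 2*exp(-5*t)]
  [exp(-2*t) - exp(-5*t), -t*exp(-2*t) + 3*exp(-2*t) - 2*exp(-5*t), t*exp(-2*t) - exp(-2*t) + exp(-5*t)]
  [exp(-2*t) - exp(-5*t), -t*exp(-2*t) + 2*exp(-2*t) - 2*exp(-5*t), t*exp(-2*t) + exp(-5*t)]

Strategy: write A = P · J · P⁻¹ where J is a Jordan canonical form, so e^{tA} = P · e^{tJ} · P⁻¹, and e^{tJ} can be computed block-by-block.

A has Jordan form
J =
  [-5,  0,  0]
  [ 0, -2,  1]
  [ 0,  0, -2]
(up to reordering of blocks).

Per-block formulas:
  For a 2×2 Jordan block J_2(-2): exp(t · J_2(-2)) = e^(-2t)·(I + t·N), where N is the 2×2 nilpotent shift.
  For a 1×1 block at λ = -5: exp(t · [-5]) = [e^(-5t)].

After assembling e^{tJ} and conjugating by P, we get:

e^{tA} =
  [-exp(-2*t) + 2*exp(-5*t), t*exp(-2*t) - 4*exp(-2*t) + 4*exp(-5*t), -t*exp(-2*t) + 2*exp(-2*t) - 2*exp(-5*t)]
  [exp(-2*t) - exp(-5*t), -t*exp(-2*t) + 3*exp(-2*t) - 2*exp(-5*t), t*exp(-2*t) - exp(-2*t) + exp(-5*t)]
  [exp(-2*t) - exp(-5*t), -t*exp(-2*t) + 2*exp(-2*t) - 2*exp(-5*t), t*exp(-2*t) + exp(-5*t)]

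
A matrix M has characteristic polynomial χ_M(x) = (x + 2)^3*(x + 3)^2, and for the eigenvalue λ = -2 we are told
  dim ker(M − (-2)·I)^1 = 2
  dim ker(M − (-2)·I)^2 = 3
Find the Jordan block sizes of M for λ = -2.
Block sizes for λ = -2: [2, 1]

From the dimensions of kernels of powers, the number of Jordan blocks of size at least j is d_j − d_{j−1} where d_j = dim ker(N^j) (with d_0 = 0). Computing the differences gives [2, 1].
The number of blocks of size exactly k is (#blocks of size ≥ k) − (#blocks of size ≥ k + 1), so the partition is: 1 block(s) of size 1, 1 block(s) of size 2.
In nonincreasing order the block sizes are [2, 1].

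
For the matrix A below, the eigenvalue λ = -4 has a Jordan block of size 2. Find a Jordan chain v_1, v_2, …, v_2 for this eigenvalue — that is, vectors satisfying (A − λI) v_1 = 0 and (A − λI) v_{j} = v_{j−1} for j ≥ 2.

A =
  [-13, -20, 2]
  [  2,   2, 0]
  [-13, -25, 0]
A Jordan chain for λ = -4 of length 2:
v_1 = (42, -14, 49)ᵀ
v_2 = (2, -3, 0)ᵀ

Let N = A − (-4)·I. We want v_2 with N^2 v_2 = 0 but N^1 v_2 ≠ 0; then v_{j-1} := N · v_j for j = 2, …, 2.

Pick v_2 = (2, -3, 0)ᵀ.
Then v_1 = N · v_2 = (42, -14, 49)ᵀ.

Sanity check: (A − (-4)·I) v_1 = (0, 0, 0)ᵀ = 0. ✓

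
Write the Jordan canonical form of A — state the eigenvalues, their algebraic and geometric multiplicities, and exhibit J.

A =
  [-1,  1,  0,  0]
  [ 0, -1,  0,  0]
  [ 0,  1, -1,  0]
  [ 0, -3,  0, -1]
J_2(-1) ⊕ J_1(-1) ⊕ J_1(-1)

The characteristic polynomial is
  det(x·I − A) = x^4 + 4*x^3 + 6*x^2 + 4*x + 1 = (x + 1)^4

Eigenvalues and multiplicities (the geometric multiplicity of λ is n − rank(A − λI), which equals the number of Jordan blocks for λ):
  λ = -1: algebraic multiplicity = 4, geometric multiplicity = 3

Determining the block sizes for each eigenvalue:
  λ = -1: 3 blocks summing to 4 forces exactly one block of size 2 and the rest size 1 → block sizes [2, 1, 1]

Assembling the blocks gives a Jordan form
J =
  [-1,  1,  0,  0]
  [ 0, -1,  0,  0]
  [ 0,  0, -1,  0]
  [ 0,  0,  0, -1]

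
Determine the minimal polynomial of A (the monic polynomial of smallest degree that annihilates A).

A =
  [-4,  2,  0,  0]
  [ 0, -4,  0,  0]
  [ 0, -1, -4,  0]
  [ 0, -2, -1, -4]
x^3 + 12*x^2 + 48*x + 64

The characteristic polynomial is χ_A(x) = (x + 4)^4, so the eigenvalues are known. The minimal polynomial is
  m_A(x) = Π_λ (x − λ)^{k_λ}
where k_λ is the size of the *largest* Jordan block for λ (equivalently, the smallest k with (A − λI)^k v = 0 for every generalised eigenvector v of λ).

  λ = -4: largest Jordan block has size 3, contributing (x + 4)^3

So m_A(x) = (x + 4)^3 = x^3 + 12*x^2 + 48*x + 64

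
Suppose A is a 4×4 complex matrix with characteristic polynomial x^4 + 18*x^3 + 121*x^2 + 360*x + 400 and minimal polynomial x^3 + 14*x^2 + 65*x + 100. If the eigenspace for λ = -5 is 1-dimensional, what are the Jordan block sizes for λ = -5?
Block sizes for λ = -5: [2]

Step 1 — from the characteristic polynomial, algebraic multiplicity of λ = -5 is 2. From dim ker(A − (-5)·I) = 1, there are exactly 1 Jordan blocks for λ = -5.
Step 2 — from the minimal polynomial, the factor (x + 5)^2 tells us the largest block for λ = -5 has size 2.
Step 3 — with total size 2, 1 blocks, and largest block 2, the block sizes (in nonincreasing order) are [2].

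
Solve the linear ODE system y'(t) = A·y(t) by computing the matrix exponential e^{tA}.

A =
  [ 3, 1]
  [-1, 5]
e^{tA} =
  [-t*exp(4*t) + exp(4*t), t*exp(4*t)]
  [-t*exp(4*t), t*exp(4*t) + exp(4*t)]

Strategy: write A = P · J · P⁻¹ where J is a Jordan canonical form, so e^{tA} = P · e^{tJ} · P⁻¹, and e^{tJ} can be computed block-by-block.

A has Jordan form
J =
  [4, 1]
  [0, 4]
(up to reordering of blocks).

Per-block formulas:
  For a 2×2 Jordan block J_2(4): exp(t · J_2(4)) = e^(4t)·(I + t·N), where N is the 2×2 nilpotent shift.

After assembling e^{tJ} and conjugating by P, we get:

e^{tA} =
  [-t*exp(4*t) + exp(4*t), t*exp(4*t)]
  [-t*exp(4*t), t*exp(4*t) + exp(4*t)]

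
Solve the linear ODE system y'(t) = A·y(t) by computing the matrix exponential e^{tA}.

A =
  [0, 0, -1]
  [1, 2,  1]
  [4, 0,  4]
e^{tA} =
  [-2*t*exp(2*t) + exp(2*t), 0, -t*exp(2*t)]
  [t^2*exp(2*t) + t*exp(2*t), exp(2*t), t^2*exp(2*t)/2 + t*exp(2*t)]
  [4*t*exp(2*t), 0, 2*t*exp(2*t) + exp(2*t)]

Strategy: write A = P · J · P⁻¹ where J is a Jordan canonical form, so e^{tA} = P · e^{tJ} · P⁻¹, and e^{tJ} can be computed block-by-block.

A has Jordan form
J =
  [2, 1, 0]
  [0, 2, 1]
  [0, 0, 2]
(up to reordering of blocks).

Per-block formulas:
  For a 3×3 Jordan block J_3(2): exp(t · J_3(2)) = e^(2t)·(I + t·N + (t^2/2)·N^2), where N is the 3×3 nilpotent shift.

After assembling e^{tJ} and conjugating by P, we get:

e^{tA} =
  [-2*t*exp(2*t) + exp(2*t), 0, -t*exp(2*t)]
  [t^2*exp(2*t) + t*exp(2*t), exp(2*t), t^2*exp(2*t)/2 + t*exp(2*t)]
  [4*t*exp(2*t), 0, 2*t*exp(2*t) + exp(2*t)]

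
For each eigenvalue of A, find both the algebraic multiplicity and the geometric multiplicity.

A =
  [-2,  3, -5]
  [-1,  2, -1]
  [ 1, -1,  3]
λ = 1: alg = 3, geom = 1

Step 1 — factor the characteristic polynomial to read off the algebraic multiplicities:
  χ_A(x) = (x - 1)^3

Step 2 — compute geometric multiplicities via the rank-nullity identity g(λ) = n − rank(A − λI):
  rank(A − (1)·I) = 2, so dim ker(A − (1)·I) = n − 2 = 1

Summary:
  λ = 1: algebraic multiplicity = 3, geometric multiplicity = 1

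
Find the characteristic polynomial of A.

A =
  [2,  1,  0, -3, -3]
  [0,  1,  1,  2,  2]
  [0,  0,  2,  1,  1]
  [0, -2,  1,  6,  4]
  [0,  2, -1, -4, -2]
x^5 - 9*x^4 + 32*x^3 - 56*x^2 + 48*x - 16

Expanding det(x·I − A) (e.g. by cofactor expansion or by noting that A is similar to its Jordan form J, which has the same characteristic polynomial as A) gives
  χ_A(x) = x^5 - 9*x^4 + 32*x^3 - 56*x^2 + 48*x - 16
which factors as (x - 2)^4*(x - 1). The eigenvalues (with algebraic multiplicities) are λ = 1 with multiplicity 1, λ = 2 with multiplicity 4.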